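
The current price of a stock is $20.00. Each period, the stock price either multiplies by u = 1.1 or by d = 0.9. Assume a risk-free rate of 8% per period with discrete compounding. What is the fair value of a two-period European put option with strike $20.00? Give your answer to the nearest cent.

Risk-neutral probability p = (1 + 0.08 − 0.9)/(1.1 − 0.9) = 0.1800/0.2000 = 0.9000
Terminal stock prices: S_uu = 24.2, S_ud = 19.8, S_dd = 16.2
Terminal payoffs (K − S): max(-4.2, 0) = 0, max(0.2, 0) = 0.2, max(3.8, 0) = 3.8
Node u (S = 22): V_u = 1/1.08·[0.9000·0.0000 + 0.1000·0.2000] = 0.0185
Node d (S = 18): V_d = 1/1.08·[0.9000·0.2000 + 0.1000·3.8000] = 0.5185
Node 0 (S = 20): V_0 = 1/1.08·[0.9000·0.0185 + 0.1000·0.5185] = 0.0634

$0.06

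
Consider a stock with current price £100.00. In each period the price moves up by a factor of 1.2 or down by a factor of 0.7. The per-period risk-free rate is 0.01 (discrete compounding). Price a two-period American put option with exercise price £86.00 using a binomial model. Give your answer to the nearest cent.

£6.48

Risk-neutral probability p = (1 + 0.01 − 0.7)/(1.2 − 0.7) = 0.3100/0.5000 = 0.6200
Terminal stock prices: S_uu = 144, S_ud = 84, S_dd = 49
Terminal payoffs (K − S): max(-58, 0) = 0, max(2, 0) = 2, max(37, 0) = 37
Node u (S = 120): continuation = 1/1.01·[0.6200·0.0000 + 0.3800·2.0000] = 0.7525; exercise value = 0.0000 ≤ continuation, so V_u = 0.7525
Node d (S = 70): continuation = 1/1.01·[0.6200·2.0000 + 0.3800·37.0000] = 15.1485; exercise value = 16.0000 > continuation, so V_d = 16.0000 (exercise)
Node 0 (S = 100): continuation = 1/1.01·[0.6200·0.7525 + 0.3800·16.0000] = 6.4817; exercise value = 0.0000 ≤ continuation, so V_0 = 6.4817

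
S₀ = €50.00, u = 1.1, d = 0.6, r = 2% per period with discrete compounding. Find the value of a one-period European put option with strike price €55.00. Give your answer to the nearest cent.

€3.92

Risk-neutral probability p = (1 + 0.02 − 0.6)/(1.1 − 0.6) = 0.4200/0.5000 = 0.8400
Terminal stock prices: S_u = 55, S_d = 30
Terminal payoffs (K − S): max(0, 0) = 0, max(25, 0) = 25
Node 0 (S = 50): V_0 = 1/1.02·[0.8400·0.0000 + 0.1600·25.0000] = 3.9216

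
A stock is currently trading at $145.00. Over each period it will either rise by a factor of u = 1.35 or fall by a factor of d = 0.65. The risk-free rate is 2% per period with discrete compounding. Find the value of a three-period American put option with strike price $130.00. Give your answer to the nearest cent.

Risk-neutral probability p = (1 + 0.02 − 0.65)/(1.35 − 0.65) = 0.3700/0.7000 = 0.5286
Terminal stock prices: S_uuu = 356.8, S_uud = 171.8, S_udd = 82.7, S_ddd = 39.82
Terminal payoffs (K − S): max(-226.8, 0) = 0, max(-41.77, 0) = 0, max(47.3, 0) = 47.3, max(90.18, 0) = 90.18
Node uu (S = 264.3): continuation = 1/1.02·[0.5286·0.0000 + 0.4714·0.0000] = 0.0000; exercise value = 0.0000 ≤ continuation, so V_uu = 0.0000
Node ud (S = 127.2): continuation = 1/1.02·[0.5286·0.0000 + 0.4714·47.2956] = 21.8593; exercise value = 2.7625 ≤ continuation, so V_ud = 21.8593
Node dd (S = 61.26): continuation = 1/1.02·[0.5286·47.2956 + 0.4714·90.1794] = 66.1885; exercise value = 68.7375 > continuation, so V_dd = 68.7375 (exercise)
Node u (S = 195.8): continuation = 1/1.02·[0.5286·0.0000 + 0.4714·21.8593] = 10.1030; exercise value = 0.0000 ≤ continuation, so V_u = 10.1030
Node d (S = 94.25): continuation = 1/1.02·[0.5286·21.8593 + 0.4714·68.7375] = 43.0971; exercise value = 35.7500 ≤ continuation, so V_d = 43.0971
Node 0 (S = 145): continuation = 1/1.02·[0.5286·10.1030 + 0.4714·43.0971] = 25.1543; exercise value = 0.0000 ≤ continuation, so V_0 = 25.1543

$25.15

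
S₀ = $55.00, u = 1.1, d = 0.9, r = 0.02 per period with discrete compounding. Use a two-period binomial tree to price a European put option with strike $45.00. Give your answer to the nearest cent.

Risk-neutral probability p = (1 + 0.02 − 0.9)/(1.1 − 0.9) = 0.1200/0.2000 = 0.6000
Terminal stock prices: S_uu = 66.55, S_ud = 54.45, S_dd = 44.55
Terminal payoffs (K − S): max(-21.55, 0) = 0, max(-9.45, 0) = 0, max(0.45, 0) = 0.45
Node u (S = 60.5): V_u = 1/1.02·[0.6000·0.0000 + 0.4000·0.0000] = 0.0000
Node d (S = 49.5): V_d = 1/1.02·[0.6000·0.0000 + 0.4000·0.4500] = 0.1765
Node 0 (S = 55): V_0 = 1/1.02·[0.6000·0.0000 + 0.4000·0.1765] = 0.0692

$0.07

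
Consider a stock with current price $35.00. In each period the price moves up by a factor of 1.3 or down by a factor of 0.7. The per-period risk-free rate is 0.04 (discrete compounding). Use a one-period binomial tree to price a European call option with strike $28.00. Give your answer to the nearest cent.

Risk-neutral probability p = (1 + 0.04 − 0.7)/(1.3 − 0.7) = 0.3400/0.6000 = 0.5667
Terminal stock prices: S_u = 45.5, S_d = 24.5
Terminal payoffs (S − K): max(17.5, 0) = 17.5, max(-3.5, 0) = 0
Node 0 (S = 35): V_0 = 1/1.04·[0.5667·17.5000 + 0.4333·0.0000] = 9.5353

$9.54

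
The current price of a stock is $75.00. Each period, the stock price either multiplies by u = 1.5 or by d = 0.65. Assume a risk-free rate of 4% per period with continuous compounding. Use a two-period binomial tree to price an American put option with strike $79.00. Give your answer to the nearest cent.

$17.05

Risk-neutral probability p = (e^0.04 − 0.65)/(1.5 − 0.65) = 0.3908/0.8500 = 0.4598
Terminal stock prices: S_uu = 168.8, S_ud = 73.12, S_dd = 31.69
Terminal payoffs (K − S): max(-89.75, 0) = 0, max(5.875, 0) = 5.875, max(47.31, 0) = 47.31
Node u (S = 112.5): continuation = e^(−0.04)·[0.4598·0.0000 + 0.5402·5.8750] = 3.0494; exercise value = 0.0000 ≤ continuation, so V_u = 3.0494
Node d (S = 48.75): continuation = e^(−0.04)·[0.4598·5.8750 + 0.5402·47.3125] = 27.1524; exercise value = 30.2500 > continuation, so V_d = 30.2500 (exercise)
Node 0 (S = 75): continuation = e^(−0.04)·[0.4598·3.0494 + 0.5402·30.2500] = 17.0480; exercise value = 4.0000 ≤ continuation, so V_0 = 17.0480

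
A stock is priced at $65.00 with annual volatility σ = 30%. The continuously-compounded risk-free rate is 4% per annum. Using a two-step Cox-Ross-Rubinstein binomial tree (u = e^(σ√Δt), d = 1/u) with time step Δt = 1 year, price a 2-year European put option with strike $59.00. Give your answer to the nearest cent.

$5.54

CRR parameters: u = e^(σ√Δt) = e^(0.3·√1) = 1.3499, d = 1/u = 0.7408
Per-period rate: rΔt = 0.04·1 = 0.04, so R = e^0.04 = 1.0408
Risk-neutral probability p = (e^0.04 − 0.7408)/(1.3499 − 0.7408) = 0.3000/0.6090 = 0.4926
Terminal stock prices: S_uu = 118.4, S_ud = 65, S_dd = 35.67
Terminal payoffs (K − S): max(-59.44, 0) = 0, max(-6, 0) = 0, max(23.33, 0) = 23.33
Node u (S = 87.74): V_u = e^(−0.04)·[0.4926·0.0000 + 0.5074·0.0000] = 0.0000
Node d (S = 48.15): V_d = e^(−0.04)·[0.4926·0.0000 + 0.5074·23.3272] = 11.3729
Node 0 (S = 65): V_0 = e^(−0.04)·[0.4926·0.0000 + 0.5074·11.3729] = 5.5447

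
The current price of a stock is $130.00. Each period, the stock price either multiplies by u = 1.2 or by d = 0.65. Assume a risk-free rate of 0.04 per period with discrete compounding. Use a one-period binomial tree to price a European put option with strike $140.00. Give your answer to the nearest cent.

$15.52

Risk-neutral probability p = (1 + 0.04 − 0.65)/(1.2 − 0.65) = 0.3900/0.5500 = 0.7091
Terminal stock prices: S_u = 156, S_d = 84.5
Terminal payoffs (K − S): max(-16, 0) = 0, max(55.5, 0) = 55.5
Node 0 (S = 130): V_0 = 1/1.04·[0.7091·0.0000 + 0.2909·55.5000] = 15.5245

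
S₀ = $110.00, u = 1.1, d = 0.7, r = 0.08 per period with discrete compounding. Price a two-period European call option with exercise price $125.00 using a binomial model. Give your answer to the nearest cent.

Risk-neutral probability p = (1 + 0.08 − 0.7)/(1.1 − 0.7) = 0.3800/0.4000 = 0.9500
Terminal stock prices: S_uu = 133.1, S_ud = 84.7, S_dd = 53.9
Terminal payoffs (S − K): max(8.1, 0) = 8.1, max(-40.3, 0) = 0, max(-71.1, 0) = 0
Node u (S = 121): V_u = 1/1.08·[0.9500·8.1000 + 0.0500·0.0000] = 7.1250
Node d (S = 77): V_d = 1/1.08·[0.9500·0.0000 + 0.0500·0.0000] = 0.0000
Node 0 (S = 110): V_0 = 1/1.08·[0.9500·7.1250 + 0.0500·0.0000] = 6.2674

$6.27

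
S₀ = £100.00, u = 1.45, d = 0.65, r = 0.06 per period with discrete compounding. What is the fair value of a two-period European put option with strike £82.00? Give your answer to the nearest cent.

£8.41

Risk-neutral probability p = (1 + 0.06 − 0.65)/(1.45 − 0.65) = 0.4100/0.8000 = 0.5125
Terminal stock prices: S_uu = 210.2, S_ud = 94.25, S_dd = 42.25
Terminal payoffs (K − S): max(-128.2, 0) = 0, max(-12.25, 0) = 0, max(39.75, 0) = 39.75
Node u (S = 145): V_u = 1/1.06·[0.5125·0.0000 + 0.4875·0.0000] = 0.0000
Node d (S = 65): V_d = 1/1.06·[0.5125·0.0000 + 0.4875·39.7500] = 18.2812
Node 0 (S = 100): V_0 = 1/1.06·[0.5125·0.0000 + 0.4875·18.2812] = 8.4077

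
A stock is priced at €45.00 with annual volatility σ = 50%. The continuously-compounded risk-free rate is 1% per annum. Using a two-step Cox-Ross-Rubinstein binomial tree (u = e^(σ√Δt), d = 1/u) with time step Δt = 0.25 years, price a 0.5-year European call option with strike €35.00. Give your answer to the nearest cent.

CRR parameters: u = e^(σ√Δt) = e^(0.5·√0.25) = 1.2840, d = 1/u = 0.7788
Per-period rate: rΔt = 0.01·0.25 = 0.0025, so R = e^0.0025 = 1.0025
Risk-neutral probability p = (e^0.0025 − 0.7788)/(1.2840 − 0.7788) = 0.2237/0.5052 = 0.4428
Terminal stock prices: S_uu = 74.19, S_ud = 45, S_dd = 27.29
Terminal payoffs (S − K): max(39.19, 0) = 39.19, max(10, 0) = 10, max(-7.706, 0) = 0
Node u (S = 57.78): V_u = e^(−0.0025)·[0.4428·39.1925 + 0.5572·10.0000] = 22.8685
Node d (S = 35.05): V_d = e^(−0.0025)·[0.4428·10.0000 + 0.5572·0.0000] = 4.4167
Node 0 (S = 45): V_0 = e^(−0.0025)·[0.4428·22.8685 + 0.5572·4.4167] = 12.5554

€12.56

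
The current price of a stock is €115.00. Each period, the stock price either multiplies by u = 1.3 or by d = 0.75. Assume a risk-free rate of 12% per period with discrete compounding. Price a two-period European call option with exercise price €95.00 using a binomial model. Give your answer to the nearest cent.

Risk-neutral probability p = (1 + 0.12 − 0.75)/(1.3 − 0.75) = 0.3700/0.5500 = 0.6727
Terminal stock prices: S_uu = 194.4, S_ud = 112.1, S_dd = 64.69
Terminal payoffs (S − K): max(99.35, 0) = 99.35, max(17.12, 0) = 17.12, max(-30.31, 0) = 0
Node u (S = 149.5): V_u = 1/1.12·[0.6727·99.3500 + 0.3273·17.1250] = 64.6786
Node d (S = 86.25): V_d = 1/1.12·[0.6727·17.1250 + 0.3273·0.0000] = 10.2861
Node 0 (S = 115): V_0 = 1/1.12·[0.6727·64.6786 + 0.3273·10.2861] = 41.8548

€41.85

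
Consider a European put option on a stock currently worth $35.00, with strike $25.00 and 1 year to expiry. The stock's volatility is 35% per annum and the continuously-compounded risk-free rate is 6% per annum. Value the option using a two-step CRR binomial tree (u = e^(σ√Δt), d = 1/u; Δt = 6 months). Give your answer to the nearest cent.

CRR parameters: u = e^(σ√Δt) = e^(0.35·√0.5) = 1.2808, d = 1/u = 0.7808
Per-period rate: rΔt = 0.06·0.5 = 0.03, so R = e^0.03 = 1.0305
Risk-neutral probability p = (e^0.03 − 0.7808)/(1.2808 − 0.7808) = 0.2497/0.5000 = 0.4993
Terminal stock prices: S_uu = 57.42, S_ud = 35, S_dd = 21.34
Terminal payoffs (K − S): max(-32.42, 0) = 0, max(-10, 0) = 0, max(3.664, 0) = 3.664
Node u (S = 44.83): V_u = e^(−0.03)·[0.4993·0.0000 + 0.5007·0.0000] = 0.0000
Node d (S = 27.33): V_d = e^(−0.03)·[0.4993·0.0000 + 0.5007·3.6645] = 1.7804
Node 0 (S = 35): V_0 = e^(−0.03)·[0.4993·0.0000 + 0.5007·1.7804] = 0.8650

$0.87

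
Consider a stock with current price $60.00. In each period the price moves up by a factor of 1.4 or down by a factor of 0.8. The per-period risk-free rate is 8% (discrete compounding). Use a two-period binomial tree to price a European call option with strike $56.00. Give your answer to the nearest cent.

Risk-neutral probability p = (1 + 0.08 − 0.8)/(1.4 − 0.8) = 0.2800/0.6000 = 0.4667
Terminal stock prices: S_uu = 117.6, S_ud = 67.2, S_dd = 38.4
Terminal payoffs (S − K): max(61.6, 0) = 61.6, max(11.2, 0) = 11.2, max(-17.6, 0) = 0
Node u (S = 84): V_u = 1/1.08·[0.4667·61.6000 + 0.5333·11.2000] = 32.1481
Node d (S = 48): V_d = 1/1.08·[0.4667·11.2000 + 0.5333·0.0000] = 4.8395
Node 0 (S = 60): V_0 = 1/1.08·[0.4667·32.1481 + 0.5333·4.8395] = 16.2811

$16.28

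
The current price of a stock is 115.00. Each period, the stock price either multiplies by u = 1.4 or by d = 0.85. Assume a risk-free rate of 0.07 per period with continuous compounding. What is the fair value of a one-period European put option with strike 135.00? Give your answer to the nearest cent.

Risk-neutral probability p = (e^0.07 − 0.85)/(1.4 − 0.85) = 0.2225/0.5500 = 0.4046
Terminal stock prices: S_u = 161, S_d = 97.75
Terminal payoffs (K − S): max(-26, 0) = 0, max(37.25, 0) = 37.25
Node 0 (S = 115): V_0 = e^(−0.07)·[0.4046·0.0000 + 0.5954·37.2500] = 20.6806

20.68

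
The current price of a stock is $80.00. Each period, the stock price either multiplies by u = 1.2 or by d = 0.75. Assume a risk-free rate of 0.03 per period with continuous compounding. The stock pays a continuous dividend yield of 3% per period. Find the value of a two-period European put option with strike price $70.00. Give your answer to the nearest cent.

$4.65

Per-period risk-free factor R = e^0.03 = 1.0305; dividend-adjusted growth = e^(0.03−0.03) = 1.0000.
Risk-neutral probability p = (1.0000 − 0.75)/(1.2 − 0.75) = 0.2500/0.4500 = 0.5556
Terminal stock prices: S_uu = 115.2, S_ud = 72, S_dd = 45
Terminal payoffs (K − S): max(-45.2, 0) = 0, max(-2, 0) = 0, max(25, 0) = 25
Node u (S = 96): V_u = e^(−0.03)·[0.5556·0.0000 + 0.4444·0.0000] = 0.0000
Node d (S = 60): V_d = e^(−0.03)·[0.5556·0.0000 + 0.4444·25.0000] = 10.7827
Node 0 (S = 80): V_0 = e^(−0.03)·[0.5556·0.0000 + 0.4444·10.7827] = 4.6507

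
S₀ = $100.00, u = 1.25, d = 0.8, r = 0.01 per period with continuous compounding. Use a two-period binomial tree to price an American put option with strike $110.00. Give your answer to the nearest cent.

$18.28

Risk-neutral probability p = (e^0.01 − 0.8)/(1.25 − 0.8) = 0.2101/0.4500 = 0.4668
Terminal stock prices: S_uu = 156.2, S_ud = 100, S_dd = 64
Terminal payoffs (K − S): max(-46.25, 0) = 0, max(10, 0) = 10, max(46, 0) = 46
Node u (S = 125): continuation = e^(−0.01)·[0.4668·0.0000 + 0.5332·10.0000] = 5.2792; exercise value = 0.0000 ≤ continuation, so V_u = 5.2792
Node d (S = 80): continuation = e^(−0.01)·[0.4668·10.0000 + 0.5332·46.0000] = 28.9055; exercise value = 30.0000 > continuation, so V_d = 30.0000 (exercise)
Node 0 (S = 100): continuation = e^(−0.01)·[0.4668·5.2792 + 0.5332·30.0000] = 18.2772; exercise value = 10.0000 ≤ continuation, so V_0 = 18.2772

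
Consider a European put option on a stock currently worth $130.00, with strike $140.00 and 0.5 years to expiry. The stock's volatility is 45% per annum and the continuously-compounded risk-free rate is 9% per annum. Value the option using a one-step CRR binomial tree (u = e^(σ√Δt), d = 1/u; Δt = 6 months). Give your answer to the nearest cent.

CRR parameters: u = e^(σ√Δt) = e^(0.45·√0.5) = 1.3746, d = 1/u = 0.7275
Per-period rate: rΔt = 0.09·0.5 = 0.045, so R = e^0.045 = 1.0460
Risk-neutral probability p = (e^0.045 − 0.7275)/(1.3746 − 0.7275) = 0.3186/0.6472 = 0.4922
Terminal stock prices: S_u = 178.7, S_d = 94.57
Terminal payoffs (K − S): max(-38.7, 0) = 0, max(45.43, 0) = 45.43
Node 0 (S = 130): V_0 = e^(−0.045)·[0.4922·0.0000 + 0.5078·45.4304] = 22.0529

$22.05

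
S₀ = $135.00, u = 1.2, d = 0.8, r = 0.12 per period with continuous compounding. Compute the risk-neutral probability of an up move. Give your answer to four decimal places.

Risk-neutral probability p = (e^0.12 − 0.8)/(1.2 − 0.8) = 0.3275/0.4000 = 0.8187

p = 0.8187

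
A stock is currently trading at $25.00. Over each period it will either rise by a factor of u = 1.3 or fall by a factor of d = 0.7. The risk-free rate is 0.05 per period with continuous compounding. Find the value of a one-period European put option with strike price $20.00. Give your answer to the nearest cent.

$0.99

Risk-neutral probability p = (e^0.05 − 0.7)/(1.3 − 0.7) = 0.3513/0.6000 = 0.5855
Terminal stock prices: S_u = 32.5, S_d = 17.5
Terminal payoffs (K − S): max(-12.5, 0) = 0, max(2.5, 0) = 2.5
Node 0 (S = 25): V_0 = e^(−0.05)·[0.5855·0.0000 + 0.4145·2.5000] = 0.9858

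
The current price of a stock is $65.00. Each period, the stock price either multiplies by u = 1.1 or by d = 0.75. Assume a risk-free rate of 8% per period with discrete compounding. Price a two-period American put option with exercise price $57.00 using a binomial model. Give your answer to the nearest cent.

Risk-neutral probability p = (1 + 0.08 − 0.75)/(1.1 − 0.75) = 0.3300/0.3500 = 0.9429
Terminal stock prices: S_uu = 78.65, S_ud = 53.62, S_dd = 36.56
Terminal payoffs (K − S): max(-21.65, 0) = 0, max(3.375, 0) = 3.375, max(20.44, 0) = 20.44
Node u (S = 71.5): continuation = 1/1.08·[0.9429·0.0000 + 0.0571·3.3750] = 0.1786; exercise value = 0.0000 ≤ continuation, so V_u = 0.1786
Node d (S = 48.75): continuation = 1/1.08·[0.9429·3.3750 + 0.0571·20.4375] = 4.0278; exercise value = 8.2500 > continuation, so V_d = 8.2500 (exercise)
Node 0 (S = 65): continuation = 1/1.08·[0.9429·0.1786 + 0.0571·8.2500] = 0.5924; exercise value = 0.0000 ≤ continuation, so V_0 = 0.5924

$0.59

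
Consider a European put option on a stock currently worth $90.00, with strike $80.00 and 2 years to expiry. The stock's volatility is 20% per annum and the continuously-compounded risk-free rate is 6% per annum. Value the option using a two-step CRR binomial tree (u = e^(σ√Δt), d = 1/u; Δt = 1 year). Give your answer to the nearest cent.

CRR parameters: u = e^(σ√Δt) = e^(0.2·√1) = 1.2214, d = 1/u = 0.8187
Per-period rate: rΔt = 0.06·1 = 0.06, so R = e^0.06 = 1.0618
Risk-neutral probability p = (e^0.06 − 0.8187)/(1.2214 − 0.8187) = 0.2431/0.4027 = 0.6037
Terminal stock prices: S_uu = 134.3, S_ud = 90, S_dd = 60.33
Terminal payoffs (K − S): max(-54.26, 0) = 0, max(-10, 0) = 0, max(19.67, 0) = 19.67
Node u (S = 109.9): V_u = e^(−0.06)·[0.6037·0.0000 + 0.3963·0.0000] = 0.0000
Node d (S = 73.69): V_d = e^(−0.06)·[0.6037·0.0000 + 0.3963·19.6712] = 7.3411
Node 0 (S = 90): V_0 = e^(−0.06)·[0.6037·0.0000 + 0.3963·7.3411] = 2.7396

$2.74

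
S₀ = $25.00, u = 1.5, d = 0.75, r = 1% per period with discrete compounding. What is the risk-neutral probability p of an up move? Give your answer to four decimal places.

p = 0.3467

Risk-neutral probability p = (1 + 0.01 − 0.75)/(1.5 − 0.75) = 0.2600/0.7500 = 0.3467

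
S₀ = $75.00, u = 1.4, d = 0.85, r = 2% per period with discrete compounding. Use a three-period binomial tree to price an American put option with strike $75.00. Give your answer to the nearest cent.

Risk-neutral probability p = (1 + 0.02 − 0.85)/(1.4 − 0.85) = 0.1700/0.5500 = 0.3091
Terminal stock prices: S_uuu = 205.8, S_uud = 124.9, S_udd = 75.86, S_ddd = 46.06
Terminal payoffs (K − S): max(-130.8, 0) = 0, max(-49.95, 0) = 0, max(-0.8625, 0) = 0, max(28.94, 0) = 28.94
Node uu (S = 147): continuation = 1/1.02·[0.3091·0.0000 + 0.6909·0.0000] = 0.0000; exercise value = 0.0000 ≤ continuation, so V_uu = 0.0000
Node ud (S = 89.25): continuation = 1/1.02·[0.3091·0.0000 + 0.6909·0.0000] = 0.0000; exercise value = 0.0000 ≤ continuation, so V_ud = 0.0000
Node dd (S = 54.19): continuation = 1/1.02·[0.3091·0.0000 + 0.6909·28.9406] = 19.6033; exercise value = 20.8125 > continuation, so V_dd = 20.8125 (exercise)
Node u (S = 105): continuation = 1/1.02·[0.3091·0.0000 + 0.6909·0.0000] = 0.0000; exercise value = 0.0000 ≤ continuation, so V_u = 0.0000
Node d (S = 63.75): continuation = 1/1.02·[0.3091·0.0000 + 0.6909·20.8125] = 14.0976; exercise value = 11.2500 ≤ continuation, so V_d = 14.0976
Node 0 (S = 75): continuation = 1/1.02·[0.3091·0.0000 + 0.6909·14.0976] = 9.5492; exercise value = 0.0000 ≤ continuation, so V_0 = 9.5492

$9.55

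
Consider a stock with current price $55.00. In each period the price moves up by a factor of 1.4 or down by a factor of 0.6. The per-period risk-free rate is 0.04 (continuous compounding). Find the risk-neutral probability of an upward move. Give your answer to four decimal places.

Risk-neutral probability p = (e^0.04 − 0.6)/(1.4 − 0.6) = 0.4408/0.8000 = 0.5510

p = 0.5510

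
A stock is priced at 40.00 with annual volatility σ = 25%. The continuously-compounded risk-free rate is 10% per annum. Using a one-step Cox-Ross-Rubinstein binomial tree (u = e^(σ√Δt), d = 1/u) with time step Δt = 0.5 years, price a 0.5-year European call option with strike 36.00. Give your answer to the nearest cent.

CRR parameters: u = e^(σ√Δt) = e^(0.25·√0.5) = 1.1934, d = 1/u = 0.8380
Per-period rate: rΔt = 0.1·0.5 = 0.05, so R = e^0.05 = 1.0513
Risk-neutral probability p = (e^0.05 − 0.8380)/(1.1934 − 0.8380) = 0.2133/0.3554 = 0.6002
Terminal stock prices: S_u = 47.73, S_d = 33.52
Terminal payoffs (S − K): max(11.73, 0) = 11.73, max(-2.481, 0) = 0
Node 0 (S = 40): V_0 = e^(−0.05)·[0.6002·11.7346 + 0.3998·0.0000] = 6.6994

6.70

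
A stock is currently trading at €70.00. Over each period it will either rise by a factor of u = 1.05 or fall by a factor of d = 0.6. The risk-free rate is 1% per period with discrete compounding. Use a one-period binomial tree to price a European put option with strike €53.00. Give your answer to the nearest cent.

Risk-neutral probability p = (1 + 0.01 − 0.6)/(1.05 − 0.6) = 0.4100/0.4500 = 0.9111
Terminal stock prices: S_u = 73.5, S_d = 42
Terminal payoffs (K − S): max(-20.5, 0) = 0, max(11, 0) = 11
Node 0 (S = 70): V_0 = 1/1.01·[0.9111·0.0000 + 0.0889·11.0000] = 0.9681

€0.97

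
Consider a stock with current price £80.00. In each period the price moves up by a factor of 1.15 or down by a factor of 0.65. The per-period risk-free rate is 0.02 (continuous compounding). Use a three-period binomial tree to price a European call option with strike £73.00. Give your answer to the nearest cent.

£18.60

Risk-neutral probability p = (e^0.02 − 0.65)/(1.15 − 0.65) = 0.3702/0.5000 = 0.7404
Terminal stock prices: S_uuu = 121.7, S_uud = 68.77, S_udd = 38.87, S_ddd = 21.97
Terminal payoffs (S − K): max(48.67, 0) = 48.67, max(-4.23, 0) = 0, max(-34.13, 0) = 0, max(-51.03, 0) = 0
Node uu (S = 105.8): V_uu = e^(−0.02)·[0.7404·48.6700 + 0.2596·0.0000] = 35.3218
Node ud (S = 59.8): V_ud = e^(−0.02)·[0.7404·0.0000 + 0.2596·0.0000] = 0.0000
Node dd (S = 33.8): V_dd = e^(−0.02)·[0.7404·0.0000 + 0.2596·0.0000] = 0.0000
Node u (S = 92): V_u = e^(−0.02)·[0.7404·35.3218 + 0.2596·0.0000] = 25.6345
Node d (S = 52): V_d = e^(−0.02)·[0.7404·0.0000 + 0.2596·0.0000] = 0.0000
Node 0 (S = 80): V_0 = e^(−0.02)·[0.7404·25.6345 + 0.2596·0.0000] = 18.6041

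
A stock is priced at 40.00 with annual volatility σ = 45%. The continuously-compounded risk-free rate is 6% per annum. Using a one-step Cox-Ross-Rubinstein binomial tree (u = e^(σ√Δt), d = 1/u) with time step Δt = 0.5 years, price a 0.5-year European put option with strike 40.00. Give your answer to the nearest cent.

5.63

CRR parameters: u = e^(σ√Δt) = e^(0.45·√0.5) = 1.3746, d = 1/u = 0.7275
Per-period rate: rΔt = 0.06·0.5 = 0.03, so R = e^0.03 = 1.0305
Risk-neutral probability p = (e^0.03 − 0.7275)/(1.3746 − 0.7275) = 0.3030/0.6472 = 0.4682
Terminal stock prices: S_u = 54.99, S_d = 29.1
Terminal payoffs (K − S): max(-14.99, 0) = 0, max(10.9, 0) = 10.9
Node 0 (S = 40): V_0 = e^(−0.03)·[0.4682·0.0000 + 0.5318·10.9017] = 5.6265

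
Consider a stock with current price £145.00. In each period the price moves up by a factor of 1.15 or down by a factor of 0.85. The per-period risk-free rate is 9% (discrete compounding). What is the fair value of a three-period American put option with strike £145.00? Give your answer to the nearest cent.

£4.60

Risk-neutral probability p = (1 + 0.09 − 0.85)/(1.15 − 0.85) = 0.2400/0.3000 = 0.8000
Terminal stock prices: S_uuu = 220.5, S_uud = 163, S_udd = 120.5, S_ddd = 89.05
Terminal payoffs (K − S): max(-75.53, 0) = 0, max(-18, 0) = 0, max(24.52, 0) = 24.52, max(55.95, 0) = 55.95
Node uu (S = 191.8): continuation = 1/1.09·[0.8000·0.0000 + 0.2000·0.0000] = 0.0000; exercise value = 0.0000 ≤ continuation, so V_uu = 0.0000
Node ud (S = 141.7): continuation = 1/1.09·[0.8000·0.0000 + 0.2000·24.5231] = 4.4997; exercise value = 3.2625 ≤ continuation, so V_ud = 4.4997
Node dd (S = 104.8): continuation = 1/1.09·[0.8000·24.5231 + 0.2000·55.9519] = 28.2650; exercise value = 40.2375 > continuation, so V_dd = 40.2375 (exercise)
Node u (S = 166.8): continuation = 1/1.09·[0.8000·0.0000 + 0.2000·4.4997] = 0.8256; exercise value = 0.0000 ≤ continuation, so V_u = 0.8256
Node d (S = 123.2): continuation = 1/1.09·[0.8000·4.4997 + 0.2000·40.2375] = 10.6855; exercise value = 21.7500 > continuation, so V_d = 21.7500 (exercise)
Node 0 (S = 145): continuation = 1/1.09·[0.8000·0.8256 + 0.2000·21.7500] = 4.5968; exercise value = 0.0000 ≤ continuation, so V_0 = 4.5968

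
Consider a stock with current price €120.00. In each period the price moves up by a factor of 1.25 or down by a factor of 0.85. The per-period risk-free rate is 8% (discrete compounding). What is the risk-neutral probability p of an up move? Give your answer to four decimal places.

Risk-neutral probability p = (1 + 0.08 − 0.85)/(1.25 − 0.85) = 0.2300/0.4000 = 0.5750

p = 0.5750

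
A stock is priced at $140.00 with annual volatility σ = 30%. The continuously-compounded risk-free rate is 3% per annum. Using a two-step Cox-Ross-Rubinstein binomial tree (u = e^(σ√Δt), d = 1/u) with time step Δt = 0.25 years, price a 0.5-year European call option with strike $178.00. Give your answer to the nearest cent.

CRR parameters: u = e^(σ√Δt) = e^(0.3·√0.25) = 1.1618, d = 1/u = 0.8607
Per-period rate: rΔt = 0.03·0.25 = 0.0075, so R = e^0.0075 = 1.0075
Risk-neutral probability p = (e^0.0075 − 0.8607)/(1.1618 − 0.8607) = 0.1468/0.3011 = 0.4876
Terminal stock prices: S_uu = 189, S_ud = 140, S_dd = 103.7
Terminal payoffs (S − K): max(10.98, 0) = 10.98, max(-38, 0) = 0, max(-74.29, 0) = 0
Node u (S = 162.7): V_u = e^(−0.0075)·[0.4876·10.9802 + 0.5124·0.0000] = 5.3136
Node d (S = 120.5): V_d = e^(−0.0075)·[0.4876·0.0000 + 0.5124·0.0000] = 0.0000
Node 0 (S = 140): V_0 = e^(−0.0075)·[0.4876·5.3136 + 0.5124·0.0000] = 2.5714

$2.57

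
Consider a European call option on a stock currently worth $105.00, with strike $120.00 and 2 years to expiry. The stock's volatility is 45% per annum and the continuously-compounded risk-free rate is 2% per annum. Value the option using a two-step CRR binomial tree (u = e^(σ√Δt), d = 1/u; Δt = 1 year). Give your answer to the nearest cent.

$22.45

CRR parameters: u = e^(σ√Δt) = e^(0.45·√1) = 1.5683, d = 1/u = 0.6376
Per-period rate: rΔt = 0.02·1 = 0.02, so R = e^0.02 = 1.0202
Risk-neutral probability p = (e^0.02 − 0.6376)/(1.5683 − 0.6376) = 0.3826/0.9307 = 0.4111
Terminal stock prices: S_uu = 258.3, S_ud = 105, S_dd = 42.69
Terminal payoffs (S − K): max(138.3, 0) = 138.3, max(-15, 0) = 0, max(-77.31, 0) = 0
Node u (S = 164.7): V_u = e^(−0.02)·[0.4111·138.2583 + 0.5889·0.0000] = 55.7080
Node d (S = 66.95): V_d = e^(−0.02)·[0.4111·0.0000 + 0.5889·0.0000] = 0.0000
Node 0 (S = 105): V_0 = e^(−0.02)·[0.4111·55.7080 + 0.5889·0.0000] = 22.4463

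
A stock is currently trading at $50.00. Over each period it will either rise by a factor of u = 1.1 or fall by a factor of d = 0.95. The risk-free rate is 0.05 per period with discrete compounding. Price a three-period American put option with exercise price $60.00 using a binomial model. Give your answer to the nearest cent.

$10.00

Risk-neutral probability p = (1 + 0.05 − 0.95)/(1.1 − 0.95) = 0.1000/0.1500 = 0.6667
Terminal stock prices: S_uuu = 66.55, S_uud = 57.48, S_udd = 49.64, S_ddd = 42.87
Terminal payoffs (K − S): max(-6.55, 0) = 0, max(2.525, 0) = 2.525, max(10.36, 0) = 10.36, max(17.13, 0) = 17.13
Node uu (S = 60.5): continuation = 1/1.05·[0.6667·0.0000 + 0.3333·2.5250] = 0.8016; exercise value = 0.0000 ≤ continuation, so V_uu = 0.8016
Node ud (S = 52.25): continuation = 1/1.05·[0.6667·2.5250 + 0.3333·10.3625] = 4.8929; exercise value = 7.7500 > continuation, so V_ud = 7.7500 (exercise)
Node dd (S = 45.12): continuation = 1/1.05·[0.6667·10.3625 + 0.3333·17.1313] = 12.0179; exercise value = 14.8750 > continuation, so V_dd = 14.8750 (exercise)
Node u (S = 55): continuation = 1/1.05·[0.6667·0.8016 + 0.3333·7.7500] = 2.9693; exercise value = 5.0000 > continuation, so V_u = 5.0000 (exercise)
Node d (S = 47.5): continuation = 1/1.05·[0.6667·7.7500 + 0.3333·14.8750] = 9.6429; exercise value = 12.5000 > continuation, so V_d = 12.5000 (exercise)
Node 0 (S = 50): continuation = 1/1.05·[0.6667·5.0000 + 0.3333·12.5000] = 7.1429; exercise value = 10.0000 > continuation, so V_0 = 10.0000 (exercise)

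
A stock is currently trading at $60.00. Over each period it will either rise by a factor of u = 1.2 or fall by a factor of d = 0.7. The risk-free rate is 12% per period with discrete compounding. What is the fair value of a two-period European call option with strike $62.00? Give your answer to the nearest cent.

$13.73

Risk-neutral probability p = (1 + 0.12 − 0.7)/(1.2 − 0.7) = 0.4200/0.5000 = 0.8400
Terminal stock prices: S_uu = 86.4, S_ud = 50.4, S_dd = 29.4
Terminal payoffs (S − K): max(24.4, 0) = 24.4, max(-11.6, 0) = 0, max(-32.6, 0) = 0
Node u (S = 72): V_u = 1/1.12·[0.8400·24.4000 + 0.1600·0.0000] = 18.3000
Node d (S = 42): V_d = 1/1.12·[0.8400·0.0000 + 0.1600·0.0000] = 0.0000
Node 0 (S = 60): V_0 = 1/1.12·[0.8400·18.3000 + 0.1600·0.0000] = 13.7250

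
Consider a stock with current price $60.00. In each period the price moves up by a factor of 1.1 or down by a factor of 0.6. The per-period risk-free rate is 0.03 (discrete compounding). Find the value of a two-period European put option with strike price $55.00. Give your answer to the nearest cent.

Risk-neutral probability p = (1 + 0.03 − 0.6)/(1.1 − 0.6) = 0.4300/0.5000 = 0.8600
Terminal stock prices: S_uu = 72.6, S_ud = 39.6, S_dd = 21.6
Terminal payoffs (K − S): max(-17.6, 0) = 0, max(15.4, 0) = 15.4, max(33.4, 0) = 33.4
Node u (S = 66): V_u = 1/1.03·[0.8600·0.0000 + 0.1400·15.4000] = 2.0932
Node d (S = 36): V_d = 1/1.03·[0.8600·15.4000 + 0.1400·33.4000] = 17.3981
Node 0 (S = 60): V_0 = 1/1.03·[0.8600·2.0932 + 0.1400·17.3981] = 4.1125

$4.11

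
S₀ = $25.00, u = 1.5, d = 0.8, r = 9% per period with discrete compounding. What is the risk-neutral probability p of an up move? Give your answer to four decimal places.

Risk-neutral probability p = (1 + 0.09 − 0.8)/(1.5 − 0.8) = 0.2900/0.7000 = 0.4143

p = 0.4143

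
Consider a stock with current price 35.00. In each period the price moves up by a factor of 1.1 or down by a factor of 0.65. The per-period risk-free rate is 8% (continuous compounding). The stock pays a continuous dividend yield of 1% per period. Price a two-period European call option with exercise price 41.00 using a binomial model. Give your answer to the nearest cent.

1.01

Per-period risk-free factor R = e^0.08 = 1.0833; dividend-adjusted growth = e^(0.08−0.01) = 1.0725.
Risk-neutral probability p = (1.0725 − 0.65)/(1.1 − 0.65) = 0.4225/0.4500 = 0.9389
Terminal stock prices: S_uu = 42.35, S_ud = 25.03, S_dd = 14.79
Terminal payoffs (S − K): max(1.35, 0) = 1.35, max(-15.97, 0) = 0, max(-26.21, 0) = 0
Node u (S = 38.5): V_u = e^(−0.08)·[0.9389·1.3500 + 0.0611·0.0000] = 1.1701
Node d (S = 22.75): V_d = e^(−0.08)·[0.9389·0.0000 + 0.0611·0.0000] = 0.0000
Node 0 (S = 35): V_0 = e^(−0.08)·[0.9389·1.1701 + 0.0611·0.0000] = 1.0141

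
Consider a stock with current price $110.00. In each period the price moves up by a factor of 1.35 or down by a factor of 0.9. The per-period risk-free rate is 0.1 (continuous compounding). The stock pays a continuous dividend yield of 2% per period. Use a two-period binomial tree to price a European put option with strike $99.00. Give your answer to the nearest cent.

Per-period risk-free factor R = e^0.1 = 1.1052; dividend-adjusted growth = e^(0.1−0.02) = 1.0833.
Risk-neutral probability p = (1.0833 − 0.9)/(1.35 − 0.9) = 0.1833/0.4500 = 0.4073
Terminal stock prices: S_uu = 200.5, S_ud = 133.7, S_dd = 89.1
Terminal payoffs (K − S): max(-101.5, 0) = 0, max(-34.65, 0) = 0, max(9.9, 0) = 9.9
Node u (S = 148.5): V_u = e^(−0.1)·[0.4073·0.0000 + 0.5927·0.0000] = 0.0000
Node d (S = 99): V_d = e^(−0.1)·[0.4073·0.0000 + 0.5927·9.9000] = 5.3093
Node 0 (S = 110): V_0 = e^(−0.1)·[0.4073·0.0000 + 0.5927·5.3093] = 2.8473

$2.85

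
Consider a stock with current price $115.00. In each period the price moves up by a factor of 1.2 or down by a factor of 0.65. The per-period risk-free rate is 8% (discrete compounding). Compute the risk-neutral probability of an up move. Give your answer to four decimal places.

Risk-neutral probability p = (1 + 0.08 − 0.65)/(1.2 − 0.65) = 0.4300/0.5500 = 0.7818

p = 0.7818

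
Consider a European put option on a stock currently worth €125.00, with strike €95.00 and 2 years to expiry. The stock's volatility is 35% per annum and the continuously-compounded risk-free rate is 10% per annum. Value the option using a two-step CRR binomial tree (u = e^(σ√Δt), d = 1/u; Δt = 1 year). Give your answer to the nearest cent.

€5.20

CRR parameters: u = e^(σ√Δt) = e^(0.35·√1) = 1.4191, d = 1/u = 0.7047
Per-period rate: rΔt = 0.1·1 = 0.1, so R = e^0.1 = 1.1052
Risk-neutral probability p = (e^0.1 − 0.7047)/(1.4191 − 0.7047) = 0.4005/0.7144 = 0.5606
Terminal stock prices: S_uu = 251.7, S_ud = 125, S_dd = 62.07
Terminal payoffs (K − S): max(-156.7, 0) = 0, max(-30, 0) = 0, max(32.93, 0) = 32.93
Node u (S = 177.4): V_u = e^(−0.1)·[0.5606·0.0000 + 0.4394·0.0000] = 0.0000
Node d (S = 88.09): V_d = e^(−0.1)·[0.5606·0.0000 + 0.4394·32.9268] = 13.0912
Node 0 (S = 125): V_0 = e^(−0.1)·[0.5606·0.0000 + 0.4394·13.0912] = 5.2048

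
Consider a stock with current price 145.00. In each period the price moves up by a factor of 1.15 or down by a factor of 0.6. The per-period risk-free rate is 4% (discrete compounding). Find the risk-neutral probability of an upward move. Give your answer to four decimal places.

p = 0.8000

Risk-neutral probability p = (1 + 0.04 − 0.6)/(1.15 − 0.6) = 0.4400/0.5500 = 0.8000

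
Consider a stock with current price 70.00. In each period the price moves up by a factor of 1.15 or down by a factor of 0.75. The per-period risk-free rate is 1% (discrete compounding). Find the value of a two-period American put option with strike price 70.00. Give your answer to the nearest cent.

8.21

Risk-neutral probability p = (1 + 0.01 − 0.75)/(1.15 − 0.75) = 0.2600/0.4000 = 0.6500
Terminal stock prices: S_uu = 92.57, S_ud = 60.38, S_dd = 39.38
Terminal payoffs (K − S): max(-22.57, 0) = 0, max(9.625, 0) = 9.625, max(30.62, 0) = 30.62
Node u (S = 80.5): continuation = 1/1.01·[0.6500·0.0000 + 0.3500·9.6250] = 3.3354; exercise value = 0.0000 ≤ continuation, so V_u = 3.3354
Node d (S = 52.5): continuation = 1/1.01·[0.6500·9.6250 + 0.3500·30.6250] = 16.8069; exercise value = 17.5000 > continuation, so V_d = 17.5000 (exercise)
Node 0 (S = 70): continuation = 1/1.01·[0.6500·3.3354 + 0.3500·17.5000] = 8.2109; exercise value = 0.0000 ≤ continuation, so V_0 = 8.2109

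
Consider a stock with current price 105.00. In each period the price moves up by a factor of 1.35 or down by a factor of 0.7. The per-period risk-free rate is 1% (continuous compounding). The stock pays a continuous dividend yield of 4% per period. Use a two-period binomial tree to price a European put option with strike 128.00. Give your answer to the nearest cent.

Per-period risk-free factor R = e^0.01 = 1.0101; dividend-adjusted growth = e^(0.01−0.04) = 0.9704.
Risk-neutral probability p = (0.9704 − 0.7)/(1.35 − 0.7) = 0.2704/0.6500 = 0.4161
Terminal stock prices: S_uu = 191.4, S_ud = 99.22, S_dd = 51.45
Terminal payoffs (K − S): max(-63.36, 0) = 0, max(28.78, 0) = 28.78, max(76.55, 0) = 76.55
Node u (S = 141.8): V_u = e^(−0.01)·[0.4161·0.0000 + 0.5839·28.7750] = 16.6354
Node d (S = 73.5): V_d = e^(−0.01)·[0.4161·28.7750 + 0.5839·76.5500] = 56.1084
Node 0 (S = 105): V_0 = e^(−0.01)·[0.4161·16.6354 + 0.5839·56.1084] = 39.2900

39.29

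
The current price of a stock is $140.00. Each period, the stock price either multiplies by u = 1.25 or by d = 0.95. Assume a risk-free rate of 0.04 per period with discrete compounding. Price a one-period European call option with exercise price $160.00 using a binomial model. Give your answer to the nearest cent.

$4.33

Risk-neutral probability p = (1 + 0.04 − 0.95)/(1.25 − 0.95) = 0.0900/0.3000 = 0.3000
Terminal stock prices: S_u = 175, S_d = 133
Terminal payoffs (S − K): max(15, 0) = 15, max(-27, 0) = 0
Node 0 (S = 140): V_0 = 1/1.04·[0.3000·15.0000 + 0.7000·0.0000] = 4.3269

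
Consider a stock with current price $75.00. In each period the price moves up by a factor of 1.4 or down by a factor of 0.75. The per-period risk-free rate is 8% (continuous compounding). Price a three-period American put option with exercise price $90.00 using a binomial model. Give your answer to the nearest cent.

Risk-neutral probability p = (e^0.08 − 0.75)/(1.4 − 0.75) = 0.3333/0.6500 = 0.5127
Terminal stock prices: S_uuu = 205.8, S_uud = 110.2, S_udd = 59.06, S_ddd = 31.64
Terminal payoffs (K − S): max(-115.8, 0) = 0, max(-20.25, 0) = 0, max(30.94, 0) = 30.94, max(58.36, 0) = 58.36
Node uu (S = 147): continuation = e^(−0.08)·[0.5127·0.0000 + 0.4873·0.0000] = 0.0000; exercise value = 0.0000 ≤ continuation, so V_uu = 0.0000
Node ud (S = 78.75): continuation = e^(−0.08)·[0.5127·0.0000 + 0.4873·30.9375] = 13.9153; exercise value = 11.2500 ≤ continuation, so V_ud = 13.9153
Node dd (S = 42.19): continuation = e^(−0.08)·[0.5127·30.9375 + 0.4873·58.3594] = 40.8930; exercise value = 47.8125 > continuation, so V_dd = 47.8125 (exercise)
Node u (S = 105): continuation = e^(−0.08)·[0.5127·0.0000 + 0.4873·13.9153] = 6.2590; exercise value = 0.0000 ≤ continuation, so V_u = 6.2590
Node d (S = 56.25): continuation = e^(−0.08)·[0.5127·13.9153 + 0.4873·47.8125] = 28.0921; exercise value = 33.7500 > continuation, so V_d = 33.7500 (exercise)
Node 0 (S = 75): continuation = e^(−0.08)·[0.5127·6.2590 + 0.4873·33.7500] = 18.1429; exercise value = 15.0000 ≤ continuation, so V_0 = 18.1429

$18.14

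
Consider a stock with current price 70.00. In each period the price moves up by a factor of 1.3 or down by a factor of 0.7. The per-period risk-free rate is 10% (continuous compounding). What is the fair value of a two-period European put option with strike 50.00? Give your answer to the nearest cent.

1.36

Risk-neutral probability p = (e^0.1 − 0.7)/(1.3 − 0.7) = 0.4052/0.6000 = 0.6753
Terminal stock prices: S_uu = 118.3, S_ud = 63.7, S_dd = 34.3
Terminal payoffs (K − S): max(-68.3, 0) = 0, max(-13.7, 0) = 0, max(15.7, 0) = 15.7
Node u (S = 91): V_u = e^(−0.1)·[0.6753·0.0000 + 0.3247·0.0000] = 0.0000
Node d (S = 49): V_d = e^(−0.1)·[0.6753·0.0000 + 0.3247·15.7000] = 4.6129
Node 0 (S = 70): V_0 = e^(−0.1)·[0.6753·0.0000 + 0.3247·4.6129] = 1.3553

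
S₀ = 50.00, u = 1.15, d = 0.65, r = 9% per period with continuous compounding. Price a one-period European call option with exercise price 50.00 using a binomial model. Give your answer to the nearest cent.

6.09

Risk-neutral probability p = (e^0.09 − 0.65)/(1.15 − 0.65) = 0.4442/0.5000 = 0.8883
Terminal stock prices: S_u = 57.5, S_d = 32.5
Terminal payoffs (S − K): max(7.5, 0) = 7.5, max(-17.5, 0) = 0
Node 0 (S = 50): V_0 = e^(−0.09)·[0.8883·7.5000 + 0.1117·0.0000] = 6.0892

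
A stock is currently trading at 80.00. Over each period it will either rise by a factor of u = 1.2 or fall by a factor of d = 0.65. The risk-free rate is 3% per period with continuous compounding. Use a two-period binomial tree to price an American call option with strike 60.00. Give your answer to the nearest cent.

Risk-neutral probability p = (e^0.03 − 0.65)/(1.2 − 0.65) = 0.3805/0.5500 = 0.6917
Terminal stock prices: S_uu = 115.2, S_ud = 62.4, S_dd = 33.8
Terminal payoffs (S − K): max(55.2, 0) = 55.2, max(2.4, 0) = 2.4, max(-26.2, 0) = 0
Node u (S = 96): continuation = e^(−0.03)·[0.6917·55.2000 + 0.3083·2.4000] = 37.7733; exercise value = 36.0000 ≤ continuation, so V_u = 37.7733
Node d (S = 52): continuation = e^(−0.03)·[0.6917·2.4000 + 0.3083·0.0000] = 1.6111; exercise value = 0.0000 ≤ continuation, so V_d = 1.6111
Node 0 (S = 80): continuation = e^(−0.03)·[0.6917·37.7733 + 0.3083·1.6111] = 25.8388; exercise value = 20.0000 ≤ continuation, so V_0 = 25.8388

25.84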